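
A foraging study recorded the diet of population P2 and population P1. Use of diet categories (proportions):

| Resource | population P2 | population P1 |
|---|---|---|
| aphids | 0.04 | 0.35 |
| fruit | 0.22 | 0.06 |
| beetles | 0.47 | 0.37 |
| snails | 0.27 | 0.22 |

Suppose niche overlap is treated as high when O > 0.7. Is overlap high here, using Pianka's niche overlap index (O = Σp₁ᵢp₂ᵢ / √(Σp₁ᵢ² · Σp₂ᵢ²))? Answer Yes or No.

Yes

Σ p₁ᵢp₂ᵢ = 0.0140 + 0.0132 + 0.1739 + 0.0594 = 0.2605
Σp_1ᵢ² = 0.04² + 0.22² + 0.47² + 0.27² = 0.0016 + 0.0484 + 0.2209 + 0.0729 = 0.3438
Σp_2ᵢ² = 0.35² + 0.06² + 0.37² + 0.22² = 0.1225 + 0.0036 + 0.1369 + 0.0484 = 0.3114
O = 0.2605 / √(0.3438 × 0.3114) = 0.2605 / 0.32720 = 0.7961
O = 0.7961 > 0.7 → Yes.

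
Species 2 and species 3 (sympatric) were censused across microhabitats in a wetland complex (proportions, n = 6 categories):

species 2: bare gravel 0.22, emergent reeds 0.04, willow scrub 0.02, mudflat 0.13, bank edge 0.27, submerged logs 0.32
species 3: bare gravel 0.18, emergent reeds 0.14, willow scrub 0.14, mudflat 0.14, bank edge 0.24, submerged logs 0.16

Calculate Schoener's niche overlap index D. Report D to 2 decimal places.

0.77

Σ|p₁ᵢ − p₂ᵢ| = 0.04 + 0.10 + 0.12 + 0.01 + 0.03 + 0.16 = 0.46
D = 1 − ½ × 0.46 = 1 − 0.230 = 0.7700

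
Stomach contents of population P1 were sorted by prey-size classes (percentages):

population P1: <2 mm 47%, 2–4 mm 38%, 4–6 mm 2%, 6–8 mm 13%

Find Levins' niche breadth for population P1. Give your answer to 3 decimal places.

2.614

Convert percentages to proportions (divide by 100).
Σpᵢ² = 0.47² + 0.38² + 0.02² + 0.13² = 0.2209 + 0.1444 + 0.0004 + 0.0169 = 0.3826
B = 1 / 0.3826 = 2.61370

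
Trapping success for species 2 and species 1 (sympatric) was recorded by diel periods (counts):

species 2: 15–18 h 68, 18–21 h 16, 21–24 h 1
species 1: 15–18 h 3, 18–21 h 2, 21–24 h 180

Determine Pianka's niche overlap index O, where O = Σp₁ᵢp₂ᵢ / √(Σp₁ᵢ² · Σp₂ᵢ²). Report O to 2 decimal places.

0.03

Proportions for species 2 (n=85): 68/85=0.8000, 16/85=0.1882, 1/85=0.0118
Proportions for species 1 (n=185): 3/185=0.0162, 2/185=0.0108, 180/185=0.9730
Σ p₁ᵢp₂ᵢ = 0.012960 + 0.002033 + 0.011481 = 0.026474
Σp_1ᵢ² = 0.8000² + 0.1882² + 0.0118² = 0.640000 + 0.035419 + 0.000139 = 0.675558
Σp_2ᵢ² = 0.0162² + 0.0108² + 0.9730² = 0.000262 + 0.000117 + 0.946729 = 0.947108
O = 0.026474 / √(0.675558 × 0.947108) = 0.026474 / 0.7998915 = 0.0331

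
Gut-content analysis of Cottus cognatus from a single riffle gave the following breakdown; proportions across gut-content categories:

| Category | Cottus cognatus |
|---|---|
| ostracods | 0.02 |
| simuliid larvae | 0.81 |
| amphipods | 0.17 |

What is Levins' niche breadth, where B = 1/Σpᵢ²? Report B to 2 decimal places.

1.46

Σpᵢ² = 0.02² + 0.81² + 0.17² = 0.0004 + 0.6561 + 0.0289 = 0.6854
B = 1 / 0.6854 = 1.4590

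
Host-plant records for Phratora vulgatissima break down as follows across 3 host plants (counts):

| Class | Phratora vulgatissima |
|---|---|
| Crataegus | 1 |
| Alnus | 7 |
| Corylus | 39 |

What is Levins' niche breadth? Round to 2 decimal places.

Proportions for Phratora vulgatissima (n=47): 1/47=0.0213, 7/47=0.1489, 39/47=0.8298
Σpᵢ² = 0.0213² + 0.1489² + 0.8298² = 0.000454 + 0.022171 + 0.688568 = 0.711193
B = 1 / 0.711193 = 1.4061

1.41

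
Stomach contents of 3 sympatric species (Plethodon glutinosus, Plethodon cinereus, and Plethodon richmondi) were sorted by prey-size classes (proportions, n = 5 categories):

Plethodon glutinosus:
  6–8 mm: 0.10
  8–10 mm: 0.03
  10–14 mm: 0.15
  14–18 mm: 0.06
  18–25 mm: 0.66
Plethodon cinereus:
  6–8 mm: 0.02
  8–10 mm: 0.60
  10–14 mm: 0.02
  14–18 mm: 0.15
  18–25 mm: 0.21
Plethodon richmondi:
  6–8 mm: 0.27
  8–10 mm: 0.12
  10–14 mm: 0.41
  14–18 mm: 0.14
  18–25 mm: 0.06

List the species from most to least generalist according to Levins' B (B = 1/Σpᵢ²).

Σp_glutᵢ² = 0.10² + 0.03² + 0.15² + 0.06² + 0.66² = 0.0100 + 0.0009 + 0.0225 + 0.0036 + 0.4356 = 0.4726
B_glut = 1 / 0.4726 = 2.1160
Σp_cineᵢ² = 0.02² + 0.60² + 0.02² + 0.15² + 0.21² = 0.0004 + 0.3600 + 0.0004 + 0.0225 + 0.0441 = 0.4274
B_cine = 1 / 0.4274 = 2.3397
Σp_richᵢ² = 0.27² + 0.12² + 0.41² + 0.14² + 0.06² = 0.0729 + 0.0144 + 0.1681 + 0.0196 + 0.0036 = 0.2786
B_rich = 1 / 0.2786 = 3.5894
Ranking by B (broadest → narrowest): Plethodon richmondi (3.59) > Plethodon cinereus (2.34) > Plethodon glutinosus (2.12)

Plethodon richmondi > Plethodon cinereus > Plethodon glutinosus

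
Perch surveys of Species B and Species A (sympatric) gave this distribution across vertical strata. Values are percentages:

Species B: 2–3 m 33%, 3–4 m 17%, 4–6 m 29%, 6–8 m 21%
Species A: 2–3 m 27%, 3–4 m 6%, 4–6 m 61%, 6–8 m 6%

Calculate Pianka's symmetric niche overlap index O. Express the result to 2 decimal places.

0.83

Convert percentages to proportions (divide by 100).
Σ p₁ᵢp₂ᵢ = 0.0891 + 0.0102 + 0.1769 + 0.0126 = 0.2888
Σp_1ᵢ² = 0.33² + 0.17² + 0.29² + 0.21² = 0.1089 + 0.0289 + 0.0841 + 0.0441 = 0.2660
Σp_2ᵢ² = 0.27² + 0.06² + 0.61² + 0.06² = 0.0729 + 0.0036 + 0.3721 + 0.0036 = 0.4522
O = 0.2888 / √(0.2660 × 0.4522) = 0.2888 / 0.34682 = 0.8327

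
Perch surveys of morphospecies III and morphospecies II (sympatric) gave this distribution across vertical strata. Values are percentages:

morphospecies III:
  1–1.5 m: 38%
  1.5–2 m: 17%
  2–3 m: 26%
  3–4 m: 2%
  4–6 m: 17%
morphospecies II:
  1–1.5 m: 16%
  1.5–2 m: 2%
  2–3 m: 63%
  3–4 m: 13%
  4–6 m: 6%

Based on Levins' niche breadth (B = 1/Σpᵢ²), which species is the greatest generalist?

Convert percentages to proportions (divide by 100).
Σp_IIIᵢ² = 0.38² + 0.17² + 0.26² + 0.02² + 0.17² = 0.1444 + 0.0289 + 0.0676 + 0.0004 + 0.0289 = 0.2702
B_III = 1 / 0.2702 = 3.7010
Σp_IIᵢ² = 0.16² + 0.02² + 0.63² + 0.13² + 0.06² = 0.0256 + 0.0004 + 0.3969 + 0.0169 + 0.0036 = 0.4434
B_II = 1 / 0.4434 = 2.2553
Highest B → broadest niche (most generalist): morphospecies III (B = 3.70).

morphospecies III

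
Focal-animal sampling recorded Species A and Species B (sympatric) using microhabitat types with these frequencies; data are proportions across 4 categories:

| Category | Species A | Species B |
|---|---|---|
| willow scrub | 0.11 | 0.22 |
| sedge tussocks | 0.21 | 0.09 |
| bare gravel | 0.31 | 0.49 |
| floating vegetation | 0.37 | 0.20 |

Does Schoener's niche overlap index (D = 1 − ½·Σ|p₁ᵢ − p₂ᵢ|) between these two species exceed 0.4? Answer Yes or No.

Σ|p₁ᵢ − p₂ᵢ| = 0.11 + 0.12 + 0.18 + 0.17 = 0.58
D = 1 − ½ × 0.58 = 1 − 0.290 = 0.7100
D = 0.7100 > 0.4 → Yes.

Yes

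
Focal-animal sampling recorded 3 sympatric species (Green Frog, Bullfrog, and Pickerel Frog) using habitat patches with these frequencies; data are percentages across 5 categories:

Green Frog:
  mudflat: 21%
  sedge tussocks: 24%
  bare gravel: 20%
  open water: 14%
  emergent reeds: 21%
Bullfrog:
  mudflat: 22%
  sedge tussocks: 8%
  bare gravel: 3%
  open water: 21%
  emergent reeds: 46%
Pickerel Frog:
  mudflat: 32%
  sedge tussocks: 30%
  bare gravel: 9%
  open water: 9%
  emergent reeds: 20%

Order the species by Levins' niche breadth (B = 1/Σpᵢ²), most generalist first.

Green Frog > Pickerel Frog > Bullfrog

Convert percentages to proportions (divide by 100).
Σp_Greeᵢ² = 0.21² + 0.24² + 0.20² + 0.14² + 0.21² = 0.0441 + 0.0576 + 0.0400 + 0.0196 + 0.0441 = 0.2054
B_Gree = 1 / 0.2054 = 4.8685
Σp_Bullᵢ² = 0.22² + 0.08² + 0.03² + 0.21² + 0.46² = 0.0484 + 0.0064 + 0.0009 + 0.0441 + 0.2116 = 0.3114
B_Bull = 1 / 0.3114 = 3.2113
Σp_Pickᵢ² = 0.32² + 0.30² + 0.09² + 0.09² + 0.20² = 0.1024 + 0.0900 + 0.0081 + 0.0081 + 0.0400 = 0.2486
B_Pick = 1 / 0.2486 = 4.0225
Ranking by B (broadest → narrowest): Green Frog (4.87) > Pickerel Frog (4.02) > Bullfrog (3.21)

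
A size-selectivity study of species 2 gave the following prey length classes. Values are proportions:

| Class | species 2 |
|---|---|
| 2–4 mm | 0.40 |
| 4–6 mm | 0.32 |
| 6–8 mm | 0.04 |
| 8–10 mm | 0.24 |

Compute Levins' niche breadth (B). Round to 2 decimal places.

3.11

Σpᵢ² = 0.40² + 0.32² + 0.04² + 0.24² = 0.1600 + 0.1024 + 0.0016 + 0.0576 = 0.3216
B = 1 / 0.3216 = 3.1095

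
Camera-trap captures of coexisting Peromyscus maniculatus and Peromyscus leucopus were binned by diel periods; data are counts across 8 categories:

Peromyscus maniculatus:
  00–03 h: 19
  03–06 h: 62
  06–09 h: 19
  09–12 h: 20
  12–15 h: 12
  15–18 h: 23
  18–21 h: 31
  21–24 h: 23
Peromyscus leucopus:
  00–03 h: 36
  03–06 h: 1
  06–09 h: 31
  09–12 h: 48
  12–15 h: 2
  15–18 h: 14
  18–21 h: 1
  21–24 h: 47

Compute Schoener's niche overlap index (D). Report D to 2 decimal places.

0.49

Proportions for Peromyscus maniculatus (n=209): 19/209=0.0909, 62/209=0.2967, 19/209=0.0909, 20/209=0.0957, 12/209=0.0574, 23/209=0.1100, 31/209=0.1483, 23/209=0.1100
Proportions for Peromyscus leucopus (n=180): 36/180=0.2000, 1/180=0.0056, 31/180=0.1722, 48/180=0.2667, 2/180=0.0111, 14/180=0.0778, 1/180=0.0056, 47/180=0.2611
Σ|p₁ᵢ − p₂ᵢ| = 0.1091 + 0.2911 + 0.0813 + 0.1710 + 0.0463 + 0.0322 + 0.1427 + 0.1511 = 1.0248
D = 1 − ½ × 1.0248 = 1 − 0.51240 = 0.48760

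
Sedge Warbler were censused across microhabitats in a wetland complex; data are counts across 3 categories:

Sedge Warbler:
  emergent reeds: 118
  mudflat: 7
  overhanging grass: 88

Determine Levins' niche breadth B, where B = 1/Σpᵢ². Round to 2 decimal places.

Proportions for Sedge Warbler (n=213): 118/213=0.5540, 7/213=0.0329, 88/213=0.4131
Σpᵢ² = 0.5540² + 0.0329² + 0.4131² = 0.306916 + 0.001082 + 0.170652 = 0.478650
B = 1 / 0.478650 = 2.0892

2.09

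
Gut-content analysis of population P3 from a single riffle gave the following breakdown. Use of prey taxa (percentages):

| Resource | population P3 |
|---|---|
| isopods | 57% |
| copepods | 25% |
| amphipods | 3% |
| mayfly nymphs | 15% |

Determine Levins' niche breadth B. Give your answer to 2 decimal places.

Convert percentages to proportions (divide by 100).
Σpᵢ² = 0.57² + 0.25² + 0.03² + 0.15² = 0.3249 + 0.0625 + 0.0009 + 0.0225 = 0.4108
B = 1 / 0.4108 = 2.4343

2.43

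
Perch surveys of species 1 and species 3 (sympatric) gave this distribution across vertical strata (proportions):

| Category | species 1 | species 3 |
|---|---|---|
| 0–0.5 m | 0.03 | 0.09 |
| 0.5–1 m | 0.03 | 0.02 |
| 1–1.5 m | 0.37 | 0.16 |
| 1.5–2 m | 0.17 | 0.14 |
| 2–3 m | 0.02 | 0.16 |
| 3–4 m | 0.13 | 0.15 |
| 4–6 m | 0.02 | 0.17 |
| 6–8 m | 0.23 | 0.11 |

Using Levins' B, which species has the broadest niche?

species 3

Σp_1ᵢ² = 0.03² + 0.03² + 0.37² + 0.17² + 0.02² + 0.13² + 0.02² + 0.23² = 0.0009 + 0.0009 + 0.1369 + 0.0289 + 0.0004 + 0.0169 + 0.0004 + 0.0529 = 0.2382
B_1 = 1 / 0.2382 = 4.1982
Σp_3ᵢ² = 0.09² + 0.02² + 0.16² + 0.14² + 0.16² + 0.15² + 0.17² + 0.11² = 0.0081 + 0.0004 + 0.0256 + 0.0196 + 0.0256 + 0.0225 + 0.0289 + 0.0121 = 0.1428
B_3 = 1 / 0.1428 = 7.0028
Highest B → broadest niche (most generalist): species 3 (B = 7.00).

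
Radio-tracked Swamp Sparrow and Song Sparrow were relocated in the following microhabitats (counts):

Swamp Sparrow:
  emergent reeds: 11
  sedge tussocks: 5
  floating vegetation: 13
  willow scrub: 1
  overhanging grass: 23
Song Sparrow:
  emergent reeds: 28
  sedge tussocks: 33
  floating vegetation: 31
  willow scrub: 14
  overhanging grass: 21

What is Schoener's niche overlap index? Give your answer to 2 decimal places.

Proportions for Swamp Sparrow (n=53): 11/53=0.2075, 5/53=0.0943, 13/53=0.2453, 1/53=0.0189, 23/53=0.4340
Proportions for Song Sparrow (n=127): 28/127=0.2205, 33/127=0.2598, 31/127=0.2441, 14/127=0.1102, 21/127=0.1654
Σ|p₁ᵢ − p₂ᵢ| = 0.0130 + 0.1655 + 0.0012 + 0.0913 + 0.2686 = 0.5396
D = 1 − ½ × 0.5396 = 1 − 0.26980 = 0.73020

0.73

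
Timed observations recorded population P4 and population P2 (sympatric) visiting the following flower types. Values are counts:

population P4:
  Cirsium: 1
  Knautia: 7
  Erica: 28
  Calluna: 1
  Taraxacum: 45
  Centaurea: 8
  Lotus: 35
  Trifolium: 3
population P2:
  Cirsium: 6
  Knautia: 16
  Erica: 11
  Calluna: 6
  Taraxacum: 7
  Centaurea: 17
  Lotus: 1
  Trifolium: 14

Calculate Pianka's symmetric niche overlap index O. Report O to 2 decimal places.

Proportions for population P4 (n=128): 1/128=0.0078, 7/128=0.0547, 28/128=0.2188, 1/128=0.0078, 45/128=0.3516, 8/128=0.0625, 35/128=0.2734, 3/128=0.0234
Proportions for population P2 (n=78): 6/78=0.0769, 16/78=0.2051, 11/78=0.1410, 6/78=0.0769, 7/78=0.0897, 17/78=0.2179, 1/78=0.0128, 14/78=0.1795
Σ p₁ᵢp₂ᵢ = 0.000600 + 0.011219 + 0.030851 + 0.000600 + 0.031539 + 0.013619 + 0.003500 + 0.004200 = 0.096128
Σp_1ᵢ² = 0.0078² + 0.0547² + 0.2188² + 0.0078² + 0.3516² + 0.0625² + 0.2734² + 0.0234² = 0.000061 + 0.002992 + 0.047873 + 0.000061 + 0.123623 + 0.003906 + 0.074748 + 0.000548 = 0.253812
Σp_2ᵢ² = 0.0769² + 0.2051² + 0.1410² + 0.0769² + 0.0897² + 0.2179² + 0.0128² + 0.1795² = 0.005914 + 0.042066 + 0.019881 + 0.005914 + 0.008046 + 0.047480 + 0.000164 + 0.032220 = 0.161685
O = 0.096128 / √(0.253812 × 0.161685) = 0.096128 / 0.2025774 = 0.4745

0.47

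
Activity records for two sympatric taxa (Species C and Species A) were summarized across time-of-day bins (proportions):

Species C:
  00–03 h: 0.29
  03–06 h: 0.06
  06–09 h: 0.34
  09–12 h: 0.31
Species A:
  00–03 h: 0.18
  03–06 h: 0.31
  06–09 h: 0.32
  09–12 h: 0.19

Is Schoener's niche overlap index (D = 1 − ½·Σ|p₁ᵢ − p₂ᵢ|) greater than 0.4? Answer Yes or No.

Σ|p₁ᵢ − p₂ᵢ| = 0.11 + 0.25 + 0.02 + 0.12 = 0.50
D = 1 − ½ × 0.50 = 1 − 0.250 = 0.7500
D = 0.7500 > 0.4 → Yes.

Yes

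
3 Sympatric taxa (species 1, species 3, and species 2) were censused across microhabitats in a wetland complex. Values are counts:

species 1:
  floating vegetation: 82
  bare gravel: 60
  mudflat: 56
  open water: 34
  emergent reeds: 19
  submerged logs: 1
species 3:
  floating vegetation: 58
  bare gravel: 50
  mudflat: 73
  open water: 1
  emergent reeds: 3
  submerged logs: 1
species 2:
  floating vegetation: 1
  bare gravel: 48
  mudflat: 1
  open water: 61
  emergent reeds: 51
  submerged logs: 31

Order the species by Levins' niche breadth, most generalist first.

species 1 > species 2 > species 3

Proportions for species 1 (n=252): 82/252=0.3254, 60/252=0.2381, 56/252=0.2222, 34/252=0.1349, 19/252=0.0754, 1/252=0.0040
Proportions for species 3 (n=186): 58/186=0.3118, 50/186=0.2688, 73/186=0.3925, 1/186=0.0054, 3/186=0.0161, 1/186=0.0054
Proportions for species 2 (n=193): 1/193=0.0052, 48/193=0.2487, 1/193=0.0052, 61/193=0.3161, 51/193=0.2642, 31/193=0.1606
Σp_1ᵢ² = 0.3254² + 0.2381² + 0.2222² + 0.1349² + 0.0754² + 0.0040² = 0.105885 + 0.056692 + 0.049373 + 0.018198 + 0.005685 + 0.000016 = 0.235849
B_1 = 1 / 0.235849 = 4.2400
Σp_3ᵢ² = 0.3118² + 0.2688² + 0.3925² + 0.0054² + 0.0161² + 0.0054² = 0.097219 + 0.072253 + 0.154056 + 0.000029 + 0.000259 + 0.000029 = 0.323845
B_3 = 1 / 0.323845 = 3.0879
Σp_2ᵢ² = 0.0052² + 0.2487² + 0.0052² + 0.3161² + 0.2642² + 0.1606² = 0.000027 + 0.061852 + 0.000027 + 0.099919 + 0.069802 + 0.025792 = 0.257419
B_2 = 1 / 0.257419 = 3.8847
Ranking by B (broadest → narrowest): species 1 (4.24) > species 2 (3.88) > species 3 (3.09)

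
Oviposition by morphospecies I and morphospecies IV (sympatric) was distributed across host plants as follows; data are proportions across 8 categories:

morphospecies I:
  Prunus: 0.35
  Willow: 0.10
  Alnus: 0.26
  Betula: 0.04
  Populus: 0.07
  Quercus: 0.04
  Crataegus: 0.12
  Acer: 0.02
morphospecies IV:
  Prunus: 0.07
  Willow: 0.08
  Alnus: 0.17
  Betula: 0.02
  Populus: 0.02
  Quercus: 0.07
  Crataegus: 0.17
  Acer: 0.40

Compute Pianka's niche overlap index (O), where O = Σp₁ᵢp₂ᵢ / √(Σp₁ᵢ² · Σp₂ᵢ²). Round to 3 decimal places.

Σ p₁ᵢp₂ᵢ = 0.0245 + 0.0080 + 0.0442 + 0.0008 + 0.0014 + 0.0028 + 0.0204 + 0.0080 = 0.1101
Σp_1ᵢ² = 0.35² + 0.10² + 0.26² + 0.04² + 0.07² + 0.04² + 0.12² + 0.02² = 0.1225 + 0.0100 + 0.0676 + 0.0016 + 0.0049 + 0.0016 + 0.0144 + 0.0004 = 0.2230
Σp_2ᵢ² = 0.07² + 0.08² + 0.17² + 0.02² + 0.02² + 0.07² + 0.17² + 0.40² = 0.0049 + 0.0064 + 0.0289 + 0.0004 + 0.0004 + 0.0049 + 0.0289 + 0.1600 = 0.2348
O = 0.1101 / √(0.2230 × 0.2348) = 0.1101 / 0.228824 = 0.48116

0.481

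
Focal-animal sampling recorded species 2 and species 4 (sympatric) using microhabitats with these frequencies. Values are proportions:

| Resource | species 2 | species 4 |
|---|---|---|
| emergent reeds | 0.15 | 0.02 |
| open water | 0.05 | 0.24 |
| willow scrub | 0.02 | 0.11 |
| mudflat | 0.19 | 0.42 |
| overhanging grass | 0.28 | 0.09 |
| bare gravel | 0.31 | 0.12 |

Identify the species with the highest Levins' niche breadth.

Σp_2ᵢ² = 0.15² + 0.05² + 0.02² + 0.19² + 0.28² + 0.31² = 0.0225 + 0.0025 + 0.0004 + 0.0361 + 0.0784 + 0.0961 = 0.2360
B_2 = 1 / 0.2360 = 4.2373
Σp_4ᵢ² = 0.02² + 0.24² + 0.11² + 0.42² + 0.09² + 0.12² = 0.0004 + 0.0576 + 0.0121 + 0.1764 + 0.0081 + 0.0144 = 0.2690
B_4 = 1 / 0.2690 = 3.7175
Highest B → broadest niche (most generalist): species 2 (B = 4.24).

species 2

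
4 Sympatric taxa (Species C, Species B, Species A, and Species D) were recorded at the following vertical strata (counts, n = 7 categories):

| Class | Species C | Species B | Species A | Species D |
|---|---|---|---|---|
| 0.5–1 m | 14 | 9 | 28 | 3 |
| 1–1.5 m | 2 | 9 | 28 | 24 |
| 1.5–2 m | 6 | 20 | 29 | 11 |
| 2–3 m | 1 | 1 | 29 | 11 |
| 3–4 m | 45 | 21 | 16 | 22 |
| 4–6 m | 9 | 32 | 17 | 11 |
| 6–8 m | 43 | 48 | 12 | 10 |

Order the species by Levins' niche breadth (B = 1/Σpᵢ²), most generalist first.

Proportions for Species C (n=120): 14/120=0.1167, 2/120=0.0167, 6/120=0.0500, 1/120=0.0083, 45/120=0.3750, 9/120=0.0750, 43/120=0.3583
Proportions for Species B (n=140): 9/140=0.0643, 9/140=0.0643, 20/140=0.1429, 1/140=0.0071, 21/140=0.1500, 32/140=0.2286, 48/140=0.3429
Proportions for Species A (n=159): 28/159=0.1761, 28/159=0.1761, 29/159=0.1824, 29/159=0.1824, 16/159=0.1006, 17/159=0.1069, 12/159=0.0755
Proportions for Species D (n=92): 3/92=0.0326, 24/92=0.2609, 11/92=0.1196, 11/92=0.1196, 22/92=0.2391, 11/92=0.1196, 10/92=0.1087
Σp_Cᵢ² = 0.1167² + 0.0167² + 0.0500² + 0.0083² + 0.3750² + 0.0750² + 0.3583² = 0.013619 + 0.000279 + 0.002500 + 0.000069 + 0.140625 + 0.005625 + 0.128379 = 0.291096
B_C = 1 / 0.291096 = 3.4353
Σp_Bᵢ² = 0.0643² + 0.0643² + 0.1429² + 0.0071² + 0.1500² + 0.2286² + 0.3429² = 0.004134 + 0.004134 + 0.020420 + 0.000050 + 0.022500 + 0.052258 + 0.117580 = 0.221076
B_B = 1 / 0.221076 = 4.5233
Σp_Aᵢ² = 0.1761² + 0.1761² + 0.1824² + 0.1824² + 0.1006² + 0.1069² + 0.0755² = 0.031011 + 0.031011 + 0.033270 + 0.033270 + 0.010120 + 0.011428 + 0.005700 = 0.155810
B_A = 1 / 0.155810 = 6.4181
Σp_Dᵢ² = 0.0326² + 0.2609² + 0.1196² + 0.1196² + 0.2391² + 0.1196² + 0.1087² = 0.001063 + 0.068069 + 0.014304 + 0.014304 + 0.057169 + 0.014304 + 0.011816 = 0.181029
B_D = 1 / 0.181029 = 5.5240
Ranking by B (broadest → narrowest): Species A (6.42) > Species D (5.52) > Species B (4.52) > Species C (3.44)

Species A > Species D > Species B > Species C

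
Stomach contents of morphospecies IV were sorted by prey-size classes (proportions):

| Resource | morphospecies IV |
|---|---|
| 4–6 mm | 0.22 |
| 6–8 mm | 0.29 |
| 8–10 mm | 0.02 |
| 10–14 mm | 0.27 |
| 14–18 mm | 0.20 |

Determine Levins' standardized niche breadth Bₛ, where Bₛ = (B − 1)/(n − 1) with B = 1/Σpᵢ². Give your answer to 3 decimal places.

0.767

Σpᵢ² = 0.22² + 0.29² + 0.02² + 0.27² + 0.20² = 0.0484 + 0.0841 + 0.0004 + 0.0729 + 0.0400 = 0.2458
B = 1 / 0.2458 = 4.06835
Bₛ = (B − 1)/(n − 1) = (4.06835 − 1)/(5 − 1) = 3.06835/4 = 0.76709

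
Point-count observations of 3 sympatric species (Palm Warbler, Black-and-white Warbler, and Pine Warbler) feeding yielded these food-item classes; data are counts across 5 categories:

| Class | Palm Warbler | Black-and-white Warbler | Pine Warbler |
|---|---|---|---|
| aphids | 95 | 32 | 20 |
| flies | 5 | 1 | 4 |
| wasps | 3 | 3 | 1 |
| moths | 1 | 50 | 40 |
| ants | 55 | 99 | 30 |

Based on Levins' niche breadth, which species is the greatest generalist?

Pine Warbler

Proportions for Palm Warbler (n=159): 95/159=0.5975, 5/159=0.0314, 3/159=0.0189, 1/159=0.0063, 55/159=0.3459
Proportions for Black-and-white Warbler (n=185): 32/185=0.1730, 1/185=0.0054, 3/185=0.0162, 50/185=0.2703, 99/185=0.5351
Proportions for Pine Warbler (n=95): 20/95=0.2105, 4/95=0.0421, 1/95=0.0105, 40/95=0.4211, 30/95=0.3158
Σp_Palmᵢ² = 0.5975² + 0.0314² + 0.0189² + 0.0063² + 0.3459² = 0.357006 + 0.000986 + 0.000357 + 0.000040 + 0.119647 = 0.478036
B_Palm = 1 / 0.478036 = 2.0919
Σp_Blacᵢ² = 0.1730² + 0.0054² + 0.0162² + 0.2703² + 0.5351² = 0.029929 + 0.000029 + 0.000262 + 0.073062 + 0.286332 = 0.389614
B_Blac = 1 / 0.389614 = 2.5666
Σp_Pineᵢ² = 0.2105² + 0.0421² + 0.0105² + 0.4211² + 0.3158² = 0.044310 + 0.001772 + 0.000110 + 0.177325 + 0.099730 = 0.323247
B_Pine = 1 / 0.323247 = 3.0936
Highest B → broadest niche (most generalist): Pine Warbler (B = 3.09).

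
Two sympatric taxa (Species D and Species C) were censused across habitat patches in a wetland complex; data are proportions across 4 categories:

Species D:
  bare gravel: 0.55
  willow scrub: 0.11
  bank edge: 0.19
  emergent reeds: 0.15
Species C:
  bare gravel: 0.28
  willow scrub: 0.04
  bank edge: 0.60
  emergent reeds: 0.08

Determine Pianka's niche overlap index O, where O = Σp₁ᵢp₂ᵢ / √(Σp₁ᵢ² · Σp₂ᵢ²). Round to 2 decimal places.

0.70

Σ p₁ᵢp₂ᵢ = 0.1540 + 0.0044 + 0.1140 + 0.0120 = 0.2844
Σp_1ᵢ² = 0.55² + 0.11² + 0.19² + 0.15² = 0.3025 + 0.0121 + 0.0361 + 0.0225 = 0.3732
Σp_2ᵢ² = 0.28² + 0.04² + 0.60² + 0.08² = 0.0784 + 0.0016 + 0.3600 + 0.0064 = 0.4464
O = 0.2844 / √(0.3732 × 0.4464) = 0.2844 / 0.40816 = 0.6968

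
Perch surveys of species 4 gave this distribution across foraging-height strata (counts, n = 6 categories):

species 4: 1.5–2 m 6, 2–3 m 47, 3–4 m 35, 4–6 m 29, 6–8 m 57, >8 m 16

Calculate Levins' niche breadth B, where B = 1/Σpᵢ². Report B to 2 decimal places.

Proportions for species 4 (n=190): 6/190=0.0316, 47/190=0.2474, 35/190=0.1842, 29/190=0.1526, 57/190=0.3000, 16/190=0.0842
Σpᵢ² = 0.0316² + 0.2474² + 0.1842² + 0.1526² + 0.3000² + 0.0842² = 0.000999 + 0.061207 + 0.033930 + 0.023287 + 0.090000 + 0.007090 = 0.216513
B = 1 / 0.216513 = 4.6187

4.62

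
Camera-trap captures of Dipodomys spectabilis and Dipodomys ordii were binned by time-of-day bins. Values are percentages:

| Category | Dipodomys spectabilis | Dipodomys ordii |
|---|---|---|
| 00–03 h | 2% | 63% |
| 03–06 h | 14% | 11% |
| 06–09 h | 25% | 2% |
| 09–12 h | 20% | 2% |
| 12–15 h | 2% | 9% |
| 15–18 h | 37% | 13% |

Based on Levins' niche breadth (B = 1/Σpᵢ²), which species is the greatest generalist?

Dipodomys spectabilis

Convert percentages to proportions (divide by 100).
Σp_specᵢ² = 0.02² + 0.14² + 0.25² + 0.20² + 0.02² + 0.37² = 0.0004 + 0.0196 + 0.0625 + 0.0400 + 0.0004 + 0.1369 = 0.2598
B_spec = 1 / 0.2598 = 3.8491
Σp_ordiᵢ² = 0.63² + 0.11² + 0.02² + 0.02² + 0.09² + 0.13² = 0.3969 + 0.0121 + 0.0004 + 0.0004 + 0.0081 + 0.0169 = 0.4348
B_ordi = 1 / 0.4348 = 2.2999
Highest B → broadest niche (most generalist): Dipodomys spectabilis (B = 3.85).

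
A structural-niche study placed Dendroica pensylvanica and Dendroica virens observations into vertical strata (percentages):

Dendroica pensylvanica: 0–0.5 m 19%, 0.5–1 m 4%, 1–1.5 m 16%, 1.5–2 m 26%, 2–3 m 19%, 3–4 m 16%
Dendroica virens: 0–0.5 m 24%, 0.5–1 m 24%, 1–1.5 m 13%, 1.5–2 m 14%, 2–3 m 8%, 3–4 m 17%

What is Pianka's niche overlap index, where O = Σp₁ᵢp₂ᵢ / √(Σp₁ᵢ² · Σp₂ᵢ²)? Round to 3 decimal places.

Convert percentages to proportions (divide by 100).
Σ p₁ᵢp₂ᵢ = 0.0456 + 0.0096 + 0.0208 + 0.0364 + 0.0152 + 0.0272 = 0.1548
Σp_1ᵢ² = 0.19² + 0.04² + 0.16² + 0.26² + 0.19² + 0.16² = 0.0361 + 0.0016 + 0.0256 + 0.0676 + 0.0361 + 0.0256 = 0.1926
Σp_2ᵢ² = 0.24² + 0.24² + 0.13² + 0.14² + 0.08² + 0.17² = 0.0576 + 0.0576 + 0.0169 + 0.0196 + 0.0064 + 0.0289 = 0.1870
O = 0.1548 / √(0.1926 × 0.1870) = 0.1548 / 0.189779 = 0.81569

0.816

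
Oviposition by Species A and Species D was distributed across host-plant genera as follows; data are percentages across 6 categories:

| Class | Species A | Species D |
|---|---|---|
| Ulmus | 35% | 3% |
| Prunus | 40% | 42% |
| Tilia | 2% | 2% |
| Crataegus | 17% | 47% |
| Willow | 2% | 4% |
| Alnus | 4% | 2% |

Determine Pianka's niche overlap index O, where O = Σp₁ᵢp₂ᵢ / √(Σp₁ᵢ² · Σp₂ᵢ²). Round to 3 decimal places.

Convert percentages to proportions (divide by 100).
Σ p₁ᵢp₂ᵢ = 0.0105 + 0.1680 + 0.0004 + 0.0799 + 0.0008 + 0.0008 = 0.2604
Σp_1ᵢ² = 0.35² + 0.40² + 0.02² + 0.17² + 0.02² + 0.04² = 0.1225 + 0.1600 + 0.0004 + 0.0289 + 0.0004 + 0.0016 = 0.3138
Σp_2ᵢ² = 0.03² + 0.42² + 0.02² + 0.47² + 0.04² + 0.02² = 0.0009 + 0.1764 + 0.0004 + 0.2209 + 0.0016 + 0.0004 = 0.4006
O = 0.2604 / √(0.3138 × 0.4006) = 0.2604 / 0.354554 = 0.73444

0.734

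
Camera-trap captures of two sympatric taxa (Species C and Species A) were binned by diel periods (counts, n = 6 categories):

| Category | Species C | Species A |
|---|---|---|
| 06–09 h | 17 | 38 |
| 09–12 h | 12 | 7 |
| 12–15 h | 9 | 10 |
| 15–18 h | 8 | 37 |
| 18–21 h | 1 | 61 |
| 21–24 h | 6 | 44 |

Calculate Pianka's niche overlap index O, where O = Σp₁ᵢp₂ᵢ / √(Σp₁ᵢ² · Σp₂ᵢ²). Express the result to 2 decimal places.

0.63

Proportions for Species C (n=53): 17/53=0.3208, 12/53=0.2264, 9/53=0.1698, 8/53=0.1509, 1/53=0.0189, 6/53=0.1132
Proportions for Species A (n=197): 38/197=0.1929, 7/197=0.0355, 10/197=0.0508, 37/197=0.1878, 61/197=0.3096, 44/197=0.2234
Σ p₁ᵢp₂ᵢ = 0.061882 + 0.008037 + 0.008626 + 0.028339 + 0.005851 + 0.025289 = 0.138024
Σp_1ᵢ² = 0.3208² + 0.2264² + 0.1698² + 0.1509² + 0.0189² + 0.1132² = 0.102913 + 0.051257 + 0.028832 + 0.022771 + 0.000357 + 0.012814 = 0.218944
Σp_2ᵢ² = 0.1929² + 0.0355² + 0.0508² + 0.1878² + 0.3096² + 0.2234² = 0.037210 + 0.001260 + 0.002581 + 0.035269 + 0.095852 + 0.049908 = 0.222080
O = 0.138024 / √(0.218944 × 0.222080) = 0.138024 / 0.2205064 = 0.6259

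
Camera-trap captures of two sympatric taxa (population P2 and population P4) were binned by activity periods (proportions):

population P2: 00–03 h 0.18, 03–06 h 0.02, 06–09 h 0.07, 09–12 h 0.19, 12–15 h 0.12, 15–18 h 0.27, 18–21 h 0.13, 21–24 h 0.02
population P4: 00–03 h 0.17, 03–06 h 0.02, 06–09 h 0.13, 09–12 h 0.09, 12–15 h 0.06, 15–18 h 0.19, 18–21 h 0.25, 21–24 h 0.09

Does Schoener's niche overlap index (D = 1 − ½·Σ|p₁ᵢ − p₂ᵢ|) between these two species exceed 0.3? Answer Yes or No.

Σ|p₁ᵢ − p₂ᵢ| = 0.01 + 0.00 + 0.06 + 0.10 + 0.06 + 0.08 + 0.12 + 0.07 = 0.50
D = 1 − ½ × 0.50 = 1 − 0.250 = 0.7500
D = 0.7500 > 0.3 → Yes.

Yes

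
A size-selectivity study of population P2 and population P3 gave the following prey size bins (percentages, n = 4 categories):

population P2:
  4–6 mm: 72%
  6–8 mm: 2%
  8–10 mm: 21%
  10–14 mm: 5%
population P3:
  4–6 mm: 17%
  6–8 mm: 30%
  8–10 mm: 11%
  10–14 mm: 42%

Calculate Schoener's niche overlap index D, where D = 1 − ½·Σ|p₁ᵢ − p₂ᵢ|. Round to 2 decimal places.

Convert percentages to proportions (divide by 100).
Σ|p₁ᵢ − p₂ᵢ| = 0.55 + 0.28 + 0.10 + 0.37 = 1.30
D = 1 − ½ × 1.30 = 1 − 0.650 = 0.3500

0.35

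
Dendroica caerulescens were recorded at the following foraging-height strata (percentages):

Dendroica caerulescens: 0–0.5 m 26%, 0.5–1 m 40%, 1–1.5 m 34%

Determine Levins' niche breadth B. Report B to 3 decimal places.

2.914

Convert percentages to proportions (divide by 100).
Σpᵢ² = 0.26² + 0.40² + 0.34² = 0.0676 + 0.1600 + 0.1156 = 0.3432
B = 1 / 0.3432 = 2.91375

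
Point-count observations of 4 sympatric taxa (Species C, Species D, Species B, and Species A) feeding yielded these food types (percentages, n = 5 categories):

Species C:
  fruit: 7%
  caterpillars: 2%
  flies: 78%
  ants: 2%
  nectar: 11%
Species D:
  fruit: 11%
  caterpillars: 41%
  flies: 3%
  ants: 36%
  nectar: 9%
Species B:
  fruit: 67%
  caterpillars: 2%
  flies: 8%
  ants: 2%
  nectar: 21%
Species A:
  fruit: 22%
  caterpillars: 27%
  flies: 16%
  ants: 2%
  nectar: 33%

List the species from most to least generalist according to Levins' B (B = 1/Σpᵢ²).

Species A > Species D > Species B > Species C

Convert percentages to proportions (divide by 100).
Σp_Cᵢ² = 0.07² + 0.02² + 0.78² + 0.02² + 0.11² = 0.0049 + 0.0004 + 0.6084 + 0.0004 + 0.0121 = 0.6262
B_C = 1 / 0.6262 = 1.5969
Σp_Dᵢ² = 0.11² + 0.41² + 0.03² + 0.36² + 0.09² = 0.0121 + 0.1681 + 0.0009 + 0.1296 + 0.0081 = 0.3188
B_D = 1 / 0.3188 = 3.1368
Σp_Bᵢ² = 0.67² + 0.02² + 0.08² + 0.02² + 0.21² = 0.4489 + 0.0004 + 0.0064 + 0.0004 + 0.0441 = 0.5002
B_B = 1 / 0.5002 = 1.9992
Σp_Aᵢ² = 0.22² + 0.27² + 0.16² + 0.02² + 0.33² = 0.0484 + 0.0729 + 0.0256 + 0.0004 + 0.1089 = 0.2562
B_A = 1 / 0.2562 = 3.9032
Ranking by B (broadest → narrowest): Species A (3.90) > Species D (3.14) > Species B (2.00) > Species C (1.60)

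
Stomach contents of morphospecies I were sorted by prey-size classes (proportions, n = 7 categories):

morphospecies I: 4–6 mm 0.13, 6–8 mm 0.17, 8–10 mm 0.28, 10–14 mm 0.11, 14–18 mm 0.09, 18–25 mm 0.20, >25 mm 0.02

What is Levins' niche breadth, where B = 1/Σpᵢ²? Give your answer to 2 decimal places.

5.41

Σpᵢ² = 0.13² + 0.17² + 0.28² + 0.11² + 0.09² + 0.20² + 0.02² = 0.0169 + 0.0289 + 0.0784 + 0.0121 + 0.0081 + 0.0400 + 0.0004 = 0.1848
B = 1 / 0.1848 = 5.4113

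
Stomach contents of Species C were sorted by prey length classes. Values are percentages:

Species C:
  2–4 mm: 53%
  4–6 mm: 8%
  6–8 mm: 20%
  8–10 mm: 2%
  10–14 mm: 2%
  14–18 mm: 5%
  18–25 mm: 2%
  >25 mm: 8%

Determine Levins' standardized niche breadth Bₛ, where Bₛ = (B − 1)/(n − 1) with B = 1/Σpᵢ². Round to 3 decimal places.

Convert percentages to proportions (divide by 100).
Σpᵢ² = 0.53² + 0.08² + 0.20² + 0.02² + 0.02² + 0.05² + 0.02² + 0.08² = 0.2809 + 0.0064 + 0.0400 + 0.0004 + 0.0004 + 0.0025 + 0.0004 + 0.0064 = 0.3374
B = 1 / 0.3374 = 2.96384
Bₛ = (B − 1)/(n − 1) = (2.96384 − 1)/(8 − 1) = 1.96384/7 = 0.28055

0.281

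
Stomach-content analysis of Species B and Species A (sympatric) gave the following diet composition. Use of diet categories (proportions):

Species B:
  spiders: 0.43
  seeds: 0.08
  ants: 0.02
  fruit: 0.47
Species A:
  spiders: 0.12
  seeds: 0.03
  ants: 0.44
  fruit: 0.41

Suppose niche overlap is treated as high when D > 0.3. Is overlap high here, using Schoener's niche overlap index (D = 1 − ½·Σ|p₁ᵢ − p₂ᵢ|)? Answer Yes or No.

Σ|p₁ᵢ − p₂ᵢ| = 0.31 + 0.05 + 0.42 + 0.06 = 0.84
D = 1 − ½ × 0.84 = 1 − 0.420 = 0.5800
D = 0.5800 > 0.3 → Yes.

Yes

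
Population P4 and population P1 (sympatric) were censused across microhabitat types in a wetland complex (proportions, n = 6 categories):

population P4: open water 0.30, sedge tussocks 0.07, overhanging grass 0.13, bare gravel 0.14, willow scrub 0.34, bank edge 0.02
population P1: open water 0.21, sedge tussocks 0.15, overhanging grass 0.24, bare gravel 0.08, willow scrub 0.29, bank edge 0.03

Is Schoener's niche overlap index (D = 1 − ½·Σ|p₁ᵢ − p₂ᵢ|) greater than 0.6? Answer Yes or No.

Yes

Σ|p₁ᵢ − p₂ᵢ| = 0.09 + 0.08 + 0.11 + 0.06 + 0.05 + 0.01 = 0.40
D = 1 − ½ × 0.40 = 1 − 0.200 = 0.8000
D = 0.8000 > 0.6 → Yes.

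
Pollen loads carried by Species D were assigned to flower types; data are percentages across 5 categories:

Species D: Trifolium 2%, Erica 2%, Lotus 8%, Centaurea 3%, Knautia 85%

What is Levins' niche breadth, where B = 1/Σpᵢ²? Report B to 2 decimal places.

Convert percentages to proportions (divide by 100).
Σpᵢ² = 0.02² + 0.02² + 0.08² + 0.03² + 0.85² = 0.0004 + 0.0004 + 0.0064 + 0.0009 + 0.7225 = 0.7306
B = 1 / 0.7306 = 1.3687

1.37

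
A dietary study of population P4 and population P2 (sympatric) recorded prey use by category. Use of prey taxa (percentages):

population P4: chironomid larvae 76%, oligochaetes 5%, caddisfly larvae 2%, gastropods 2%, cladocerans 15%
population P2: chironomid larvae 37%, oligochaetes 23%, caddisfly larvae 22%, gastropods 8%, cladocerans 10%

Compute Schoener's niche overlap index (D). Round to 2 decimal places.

Convert percentages to proportions (divide by 100).
Σ|p₁ᵢ − p₂ᵢ| = 0.39 + 0.18 + 0.20 + 0.06 + 0.05 = 0.88
D = 1 − ½ × 0.88 = 1 − 0.440 = 0.5600

0.56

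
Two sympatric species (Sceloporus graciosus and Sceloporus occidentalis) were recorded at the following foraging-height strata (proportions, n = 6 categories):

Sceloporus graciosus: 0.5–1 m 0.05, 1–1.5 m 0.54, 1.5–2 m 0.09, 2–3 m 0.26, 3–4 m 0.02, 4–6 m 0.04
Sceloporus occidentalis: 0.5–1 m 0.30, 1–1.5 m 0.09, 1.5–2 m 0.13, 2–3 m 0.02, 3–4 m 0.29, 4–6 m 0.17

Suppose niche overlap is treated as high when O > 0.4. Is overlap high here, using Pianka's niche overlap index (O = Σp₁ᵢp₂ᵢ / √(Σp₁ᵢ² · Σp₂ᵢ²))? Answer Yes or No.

Σ p₁ᵢp₂ᵢ = 0.0150 + 0.0486 + 0.0117 + 0.0052 + 0.0058 + 0.0068 = 0.0931
Σp_1ᵢ² = 0.05² + 0.54² + 0.09² + 0.26² + 0.02² + 0.04² = 0.0025 + 0.2916 + 0.0081 + 0.0676 + 0.0004 + 0.0016 = 0.3718
Σp_2ᵢ² = 0.30² + 0.09² + 0.13² + 0.02² + 0.29² + 0.17² = 0.0900 + 0.0081 + 0.0169 + 0.0004 + 0.0841 + 0.0289 = 0.2284
O = 0.0931 / √(0.3718 × 0.2284) = 0.0931 / 0.29141 = 0.3195
O = 0.3195 < 0.4 → No.

No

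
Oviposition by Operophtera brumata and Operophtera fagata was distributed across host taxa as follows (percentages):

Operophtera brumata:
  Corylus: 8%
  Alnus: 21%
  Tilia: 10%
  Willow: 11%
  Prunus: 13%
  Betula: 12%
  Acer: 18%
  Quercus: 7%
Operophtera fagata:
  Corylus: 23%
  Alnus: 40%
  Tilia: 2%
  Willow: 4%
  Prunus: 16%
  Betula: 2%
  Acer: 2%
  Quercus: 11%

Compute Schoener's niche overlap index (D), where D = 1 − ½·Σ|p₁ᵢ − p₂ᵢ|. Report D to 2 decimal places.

Convert percentages to proportions (divide by 100).
Σ|p₁ᵢ − p₂ᵢ| = 0.15 + 0.19 + 0.08 + 0.07 + 0.03 + 0.10 + 0.16 + 0.04 = 0.82
D = 1 − ½ × 0.82 = 1 − 0.410 = 0.5900

0.59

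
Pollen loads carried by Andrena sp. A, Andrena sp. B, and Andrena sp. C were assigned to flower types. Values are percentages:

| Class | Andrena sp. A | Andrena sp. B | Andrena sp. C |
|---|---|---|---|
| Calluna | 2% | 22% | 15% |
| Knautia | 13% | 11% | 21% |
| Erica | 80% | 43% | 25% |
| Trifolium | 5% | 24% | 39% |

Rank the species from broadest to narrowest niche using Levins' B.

Andrena sp. C > Andrena sp. B > Andrena sp. A

Convert percentages to proportions (divide by 100).
Σp_Aᵢ² = 0.02² + 0.13² + 0.80² + 0.05² = 0.0004 + 0.0169 + 0.6400 + 0.0025 = 0.6598
B_A = 1 / 0.6598 = 1.5156
Σp_Bᵢ² = 0.22² + 0.11² + 0.43² + 0.24² = 0.0484 + 0.0121 + 0.1849 + 0.0576 = 0.3030
B_B = 1 / 0.3030 = 3.3003
Σp_Cᵢ² = 0.15² + 0.21² + 0.25² + 0.39² = 0.0225 + 0.0441 + 0.0625 + 0.1521 = 0.2812
B_C = 1 / 0.2812 = 3.5562
Ranking by B (broadest → narrowest): Andrena sp. C (3.56) > Andrena sp. B (3.30) > Andrena sp. A (1.52)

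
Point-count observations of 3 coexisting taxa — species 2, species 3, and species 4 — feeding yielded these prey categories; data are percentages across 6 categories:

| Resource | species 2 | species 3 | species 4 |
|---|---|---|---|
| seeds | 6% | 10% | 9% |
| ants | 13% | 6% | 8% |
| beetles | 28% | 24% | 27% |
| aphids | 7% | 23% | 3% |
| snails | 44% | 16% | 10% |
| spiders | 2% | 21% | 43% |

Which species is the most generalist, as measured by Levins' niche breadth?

species 3

Convert percentages to proportions (divide by 100).
Σp_2ᵢ² = 0.06² + 0.13² + 0.28² + 0.07² + 0.44² + 0.02² = 0.0036 + 0.0169 + 0.0784 + 0.0049 + 0.1936 + 0.0004 = 0.2978
B_2 = 1 / 0.2978 = 3.3580
Σp_3ᵢ² = 0.10² + 0.06² + 0.24² + 0.23² + 0.16² + 0.21² = 0.0100 + 0.0036 + 0.0576 + 0.0529 + 0.0256 + 0.0441 = 0.1938
B_3 = 1 / 0.1938 = 5.1600
Σp_4ᵢ² = 0.09² + 0.08² + 0.27² + 0.03² + 0.10² + 0.43² = 0.0081 + 0.0064 + 0.0729 + 0.0009 + 0.0100 + 0.1849 = 0.2832
B_4 = 1 / 0.2832 = 3.5311
Highest B → broadest niche (most generalist): species 3 (B = 5.16).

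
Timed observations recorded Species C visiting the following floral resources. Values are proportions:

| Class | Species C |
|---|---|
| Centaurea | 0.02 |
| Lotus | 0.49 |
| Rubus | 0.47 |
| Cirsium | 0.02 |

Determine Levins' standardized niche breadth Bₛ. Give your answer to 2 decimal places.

0.39

Σpᵢ² = 0.02² + 0.49² + 0.47² + 0.02² = 0.0004 + 0.2401 + 0.2209 + 0.0004 = 0.4618
B = 1 / 0.4618 = 2.1654
Bₛ = (B − 1)/(n − 1) = (2.1654 − 1)/(4 − 1) = 1.1654/3 = 0.3885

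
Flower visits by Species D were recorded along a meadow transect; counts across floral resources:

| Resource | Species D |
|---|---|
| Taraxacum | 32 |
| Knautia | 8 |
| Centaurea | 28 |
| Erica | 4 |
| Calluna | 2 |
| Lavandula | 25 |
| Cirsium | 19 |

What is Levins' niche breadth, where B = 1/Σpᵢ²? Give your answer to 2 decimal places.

Proportions for Species D (n=118): 32/118=0.2712, 8/118=0.0678, 28/118=0.2373, 4/118=0.0339, 2/118=0.0169, 25/118=0.2119, 19/118=0.1610
Σpᵢ² = 0.2712² + 0.0678² + 0.2373² + 0.0339² + 0.0169² + 0.2119² + 0.1610² = 0.073549 + 0.004597 + 0.056311 + 0.001149 + 0.000286 + 0.044902 + 0.025921 = 0.206715
B = 1 / 0.206715 = 4.8376

4.84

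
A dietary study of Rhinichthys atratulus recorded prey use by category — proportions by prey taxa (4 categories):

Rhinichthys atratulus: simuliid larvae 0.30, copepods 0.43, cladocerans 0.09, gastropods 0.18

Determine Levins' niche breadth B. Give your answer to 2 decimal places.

3.17

Σpᵢ² = 0.30² + 0.43² + 0.09² + 0.18² = 0.0900 + 0.1849 + 0.0081 + 0.0324 = 0.3154
B = 1 / 0.3154 = 3.1706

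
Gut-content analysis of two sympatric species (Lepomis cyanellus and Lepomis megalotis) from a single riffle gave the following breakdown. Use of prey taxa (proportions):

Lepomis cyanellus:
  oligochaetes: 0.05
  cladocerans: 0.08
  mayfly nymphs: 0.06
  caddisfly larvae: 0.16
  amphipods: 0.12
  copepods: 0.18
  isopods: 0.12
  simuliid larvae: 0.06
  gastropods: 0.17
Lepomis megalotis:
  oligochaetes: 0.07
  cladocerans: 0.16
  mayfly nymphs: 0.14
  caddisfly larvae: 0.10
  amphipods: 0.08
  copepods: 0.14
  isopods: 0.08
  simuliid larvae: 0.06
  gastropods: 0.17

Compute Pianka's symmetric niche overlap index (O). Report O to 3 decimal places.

0.916

Σ p₁ᵢp₂ᵢ = 0.0035 + 0.0128 + 0.0084 + 0.0160 + 0.0096 + 0.0252 + 0.0096 + 0.0036 + 0.0289 = 0.1176
Σp_1ᵢ² = 0.05² + 0.08² + 0.06² + 0.16² + 0.12² + 0.18² + 0.12² + 0.06² + 0.17² = 0.0025 + 0.0064 + 0.0036 + 0.0256 + 0.0144 + 0.0324 + 0.0144 + 0.0036 + 0.0289 = 0.1318
Σp_2ᵢ² = 0.07² + 0.16² + 0.14² + 0.10² + 0.08² + 0.14² + 0.08² + 0.06² + 0.17² = 0.0049 + 0.0256 + 0.0196 + 0.0100 + 0.0064 + 0.0196 + 0.0064 + 0.0036 + 0.0289 = 0.1250
O = 0.1176 / √(0.1318 × 0.1250) = 0.1176 / 0.128355 = 0.91621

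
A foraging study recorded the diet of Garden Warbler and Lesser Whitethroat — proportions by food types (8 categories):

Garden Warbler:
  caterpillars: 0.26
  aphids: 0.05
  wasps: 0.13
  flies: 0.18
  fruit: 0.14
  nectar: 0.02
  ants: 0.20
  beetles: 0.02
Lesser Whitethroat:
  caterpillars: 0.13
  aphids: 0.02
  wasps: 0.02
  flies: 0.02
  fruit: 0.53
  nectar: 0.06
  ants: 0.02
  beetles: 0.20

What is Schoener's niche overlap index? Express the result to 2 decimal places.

Σ|p₁ᵢ − p₂ᵢ| = 0.13 + 0.03 + 0.11 + 0.16 + 0.39 + 0.04 + 0.18 + 0.18 = 1.22
D = 1 − ½ × 1.22 = 1 − 0.610 = 0.3900

0.39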